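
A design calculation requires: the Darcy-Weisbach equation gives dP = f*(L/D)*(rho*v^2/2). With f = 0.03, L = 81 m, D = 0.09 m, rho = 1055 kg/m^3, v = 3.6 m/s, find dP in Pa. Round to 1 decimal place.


dP = f * (L/D) * (rho*v^2/2)
dP = 0.03 * (81/0.09) * (1055*3.6^2/2)
L/D = 900.0
rho*v^2/2 = 1055*12.96/2 = 6836.4
dP = 0.03 * 900.0 * 6836.4
dP = 184582.8 Pa


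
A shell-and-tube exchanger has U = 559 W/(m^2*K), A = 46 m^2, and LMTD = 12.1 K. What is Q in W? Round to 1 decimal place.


Q = U * A * LMTD
Q = 559 * 46 * 12.1
Q = 311139.4 W


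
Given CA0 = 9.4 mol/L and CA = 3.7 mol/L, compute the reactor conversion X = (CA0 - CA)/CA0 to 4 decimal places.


X = (CA0 - CA) / CA0
X = (9.4 - 3.7) / 9.4
X = 5.7 / 9.4
X = 0.6064


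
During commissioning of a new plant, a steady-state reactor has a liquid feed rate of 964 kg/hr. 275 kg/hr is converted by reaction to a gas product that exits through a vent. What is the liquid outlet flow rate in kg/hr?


Steady-state mass balance on the main outlet: F_out = F_in - F_removed
F_out = 964 - 275
F_out = 689 kg/hr


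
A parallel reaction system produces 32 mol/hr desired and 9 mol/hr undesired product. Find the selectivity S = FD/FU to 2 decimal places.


S = desired product rate / undesired product rate
S = 32 / 9
S = 3.56


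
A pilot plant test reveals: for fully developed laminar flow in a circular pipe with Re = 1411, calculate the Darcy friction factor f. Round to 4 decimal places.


f = 64 / Re
f = 64 / 1411
f = 0.0454


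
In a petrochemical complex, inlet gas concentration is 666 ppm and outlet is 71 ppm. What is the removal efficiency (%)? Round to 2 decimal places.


Efficiency = (G_in - G_out) / G_in * 100%
Efficiency = (666 - 71) / 666 * 100
Efficiency = 595 / 666 * 100
Efficiency = 89.34%


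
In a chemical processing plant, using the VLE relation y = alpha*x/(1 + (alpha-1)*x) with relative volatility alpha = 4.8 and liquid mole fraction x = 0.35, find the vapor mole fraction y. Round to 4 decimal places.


y = alpha*x / (1 + (alpha-1)*x)
y = 4.8*0.35 / (1 + (4.8-1)*0.35)
y = 1.68 / (1 + 1.33)
y = 1.68 / 2.33
y = 0.7210


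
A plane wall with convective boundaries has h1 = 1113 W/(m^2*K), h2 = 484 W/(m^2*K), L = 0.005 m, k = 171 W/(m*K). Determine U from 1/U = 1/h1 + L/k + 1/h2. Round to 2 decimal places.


1/U = 1/h1 + L/k + 1/h2
1/U = 1/1113 + 0.005/171 + 1/484
1/U = 0.0008984726 + 2.92398e-05 + 0.0020661157
1/U = 0.0029938281
U = 334.02 W/(m^2*K)


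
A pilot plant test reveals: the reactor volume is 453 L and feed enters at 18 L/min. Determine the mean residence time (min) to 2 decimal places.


tau = V / v0
tau = 453 / 18
tau = 25.17 min


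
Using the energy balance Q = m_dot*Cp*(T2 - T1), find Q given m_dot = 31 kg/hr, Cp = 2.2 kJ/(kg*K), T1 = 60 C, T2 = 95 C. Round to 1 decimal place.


Q = m_dot * Cp * (T2 - T1)
Q = 31 * 2.2 * (95 - 60)
Q = 31 * 2.2 * 35
Q = 2387.0 kJ/hr


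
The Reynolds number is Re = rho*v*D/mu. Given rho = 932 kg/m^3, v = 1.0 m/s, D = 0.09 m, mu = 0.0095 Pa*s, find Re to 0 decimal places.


Re = rho * v * D / mu
Re = 932 * 1.0 * 0.09 / 0.0095
Re = 83.88 / 0.0095
Re = 8829


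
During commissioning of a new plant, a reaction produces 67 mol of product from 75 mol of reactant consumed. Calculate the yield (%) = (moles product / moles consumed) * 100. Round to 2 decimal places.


Yield = (moles product / moles consumed) * 100%
Yield = (67 / 75) * 100
Yield = 0.8933 * 100
Yield = 89.33%


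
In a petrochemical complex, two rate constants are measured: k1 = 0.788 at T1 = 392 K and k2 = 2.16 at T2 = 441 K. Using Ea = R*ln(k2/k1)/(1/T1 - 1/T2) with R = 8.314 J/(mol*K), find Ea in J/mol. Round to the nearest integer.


Ea = R * ln(k2/k1) / (1/T1 - 1/T2)
ln(k2/k1) = ln(2.16/0.788) = 1.0083654
1/T1 - 1/T2 = 1/392 - 1/441 = 0.000283446712
Ea = 8.314 * 1.0083654 / 0.000283446712
Ea = 29577 J/mol


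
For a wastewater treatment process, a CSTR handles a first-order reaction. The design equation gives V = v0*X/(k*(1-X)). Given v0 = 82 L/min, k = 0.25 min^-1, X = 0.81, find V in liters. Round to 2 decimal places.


V = v0 * X / (k * (1 - X))
V = 82 * 0.81 / (0.25 * (1 - 0.81))
V = 66.42 / (0.25 * 0.19)
V = 66.42 / 0.0475
V = 1398.32 L


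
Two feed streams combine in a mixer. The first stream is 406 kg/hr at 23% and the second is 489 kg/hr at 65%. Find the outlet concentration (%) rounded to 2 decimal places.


Mass balance on solute: F1*x1 + F2*x2 = F3*x3
F3 = F1 + F2 = 406 + 489 = 895 kg/hr
x3 = (F1*x1 + F2*x2)/F3
x3 = (406*0.23 + 489*0.65) / 895
x3 = 45.95%


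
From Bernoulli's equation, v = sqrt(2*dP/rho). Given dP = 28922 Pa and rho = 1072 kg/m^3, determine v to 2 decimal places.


v = sqrt(2*dP/rho)
v = sqrt(2*28922/1072)
v = sqrt(53.958955)
v = 7.35 m/s


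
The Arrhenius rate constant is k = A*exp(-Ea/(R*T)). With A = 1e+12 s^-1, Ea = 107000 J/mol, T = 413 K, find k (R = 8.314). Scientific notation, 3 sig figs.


k = A * exp(-Ea/(R*T))
k = 1e+12 * exp(-107000 / (8.314 * 413))
k = 1e+12 * exp(-31.161884)
k = 2.93e-02


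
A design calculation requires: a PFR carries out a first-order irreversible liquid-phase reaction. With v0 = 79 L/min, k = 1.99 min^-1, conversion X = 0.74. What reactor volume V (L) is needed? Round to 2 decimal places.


V = (v0/k) * ln(1/(1-X))
V = (79/1.99) * ln(1/(1-0.74))
V = 39.698492 * ln(3.846154)
V = 39.698492 * 1.347074
V = 53.48 L


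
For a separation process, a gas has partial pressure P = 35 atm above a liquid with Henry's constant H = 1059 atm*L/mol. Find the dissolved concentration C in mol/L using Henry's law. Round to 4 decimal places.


C = P / H
C = 35 / 1059
C = 0.0331 mol/L


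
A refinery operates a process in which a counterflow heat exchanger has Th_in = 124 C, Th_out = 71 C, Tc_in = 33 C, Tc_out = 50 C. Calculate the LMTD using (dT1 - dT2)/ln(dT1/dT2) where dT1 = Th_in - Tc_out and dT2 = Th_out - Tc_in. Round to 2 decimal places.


dT1 = Th_in - Tc_out = 124 - 50 = 74
dT2 = Th_out - Tc_in = 71 - 33 = 38
LMTD = (dT1 - dT2) / ln(dT1/dT2)
LMTD = (74 - 38) / ln(74/38)
LMTD = 54.02 K


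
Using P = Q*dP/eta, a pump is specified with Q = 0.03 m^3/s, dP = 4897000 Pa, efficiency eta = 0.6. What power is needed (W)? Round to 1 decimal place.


P = Q * dP / eta
P = 0.03 * 4897000 / 0.6
P = 146910.0 / 0.6
P = 244850.0 W


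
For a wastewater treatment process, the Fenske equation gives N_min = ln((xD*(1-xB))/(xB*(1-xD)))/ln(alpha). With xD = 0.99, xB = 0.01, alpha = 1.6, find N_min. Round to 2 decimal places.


N_min = ln((xD*(1-xB))/(xB*(1-xD))) / ln(alpha)
Numerator inside ln: 0.9801 / 0.0001 = 9801.0
ln(9801.0) = 9.19024
ln(alpha) = ln(1.6) = 0.470004
N_min = 9.19024 / 0.470004 = 19.55


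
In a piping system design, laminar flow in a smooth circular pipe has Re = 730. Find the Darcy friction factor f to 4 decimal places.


f = 64 / Re
f = 64 / 730
f = 0.0877


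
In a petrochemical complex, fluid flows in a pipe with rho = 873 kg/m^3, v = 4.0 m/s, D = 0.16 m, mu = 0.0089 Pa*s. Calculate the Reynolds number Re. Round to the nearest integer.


Re = rho * v * D / mu
Re = 873 * 4.0 * 0.16 / 0.0089
Re = 558.72 / 0.0089
Re = 62778


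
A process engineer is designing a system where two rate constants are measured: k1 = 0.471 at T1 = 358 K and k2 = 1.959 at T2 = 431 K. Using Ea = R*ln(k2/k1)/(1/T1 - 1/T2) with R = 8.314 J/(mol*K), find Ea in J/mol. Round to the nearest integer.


Ea = R * ln(k2/k1) / (1/T1 - 1/T2)
ln(k2/k1) = ln(1.959/0.471) = 1.4253313
1/T1 - 1/T2 = 1/358 - 1/431 = 0.000473110475
Ea = 8.314 * 1.4253313 / 0.000473110475
Ea = 25047 J/mol


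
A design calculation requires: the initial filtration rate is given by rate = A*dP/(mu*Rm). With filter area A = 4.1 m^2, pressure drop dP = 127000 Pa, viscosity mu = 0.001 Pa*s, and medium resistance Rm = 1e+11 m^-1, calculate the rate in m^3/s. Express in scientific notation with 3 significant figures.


rate = A * dP / (mu * Rm)
rate = 4.1 * 127000 / (0.001 * 1e+11)
rate = 520700.0 / 1.000e+08
rate = 5.21e-03 m^3/s


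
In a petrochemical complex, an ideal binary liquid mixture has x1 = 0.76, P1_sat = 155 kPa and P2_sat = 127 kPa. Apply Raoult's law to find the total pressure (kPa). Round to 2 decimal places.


P = x1*P1_sat + x2*P2_sat
x2 = 1 - x1 = 1 - 0.76 = 0.24
P = 0.76*155 + 0.24*127
P = 117.8 + 30.48
P = 148.28 kPa


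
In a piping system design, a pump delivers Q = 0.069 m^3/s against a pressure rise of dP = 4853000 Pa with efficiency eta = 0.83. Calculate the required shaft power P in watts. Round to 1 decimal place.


P = Q * dP / eta
P = 0.069 * 4853000 / 0.83
P = 334857.0 / 0.83
P = 403442.2 W


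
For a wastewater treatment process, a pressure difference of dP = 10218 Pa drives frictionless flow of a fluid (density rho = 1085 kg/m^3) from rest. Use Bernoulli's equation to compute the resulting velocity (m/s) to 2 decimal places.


v = sqrt(2*dP/rho)
v = sqrt(2*10218/1085)
v = sqrt(18.835023)
v = 4.34 m/s


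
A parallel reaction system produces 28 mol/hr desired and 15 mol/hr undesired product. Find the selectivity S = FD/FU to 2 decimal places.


S = desired product rate / undesired product rate
S = 28 / 15
S = 1.87


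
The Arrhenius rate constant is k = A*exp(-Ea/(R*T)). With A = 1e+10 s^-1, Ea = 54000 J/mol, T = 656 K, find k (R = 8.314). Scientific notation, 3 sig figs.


k = A * exp(-Ea/(R*T))
k = 1e+10 * exp(-54000 / (8.314 * 656))
k = 1e+10 * exp(-9.901019)
k = 5.01e+05


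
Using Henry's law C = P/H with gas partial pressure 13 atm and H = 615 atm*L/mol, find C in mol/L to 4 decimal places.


C = P / H
C = 13 / 615
C = 0.0211 mol/L


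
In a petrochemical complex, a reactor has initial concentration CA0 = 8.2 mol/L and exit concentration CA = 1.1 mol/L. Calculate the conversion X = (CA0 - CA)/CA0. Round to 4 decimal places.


X = (CA0 - CA) / CA0
X = (8.2 - 1.1) / 8.2
X = 7.1 / 8.2
X = 0.8659


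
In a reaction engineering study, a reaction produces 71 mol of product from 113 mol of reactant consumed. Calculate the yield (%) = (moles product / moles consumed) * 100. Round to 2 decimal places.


Yield = (moles product / moles consumed) * 100%
Yield = (71 / 113) * 100
Yield = 0.6283 * 100
Yield = 62.83%


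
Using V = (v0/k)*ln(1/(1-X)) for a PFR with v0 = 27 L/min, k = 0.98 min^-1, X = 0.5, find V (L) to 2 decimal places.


V = (v0/k) * ln(1/(1-X))
V = (27/0.98) * ln(1/(1-0.5))
V = 27.55102 * ln(2.0)
V = 27.55102 * 0.693147
V = 19.10 L


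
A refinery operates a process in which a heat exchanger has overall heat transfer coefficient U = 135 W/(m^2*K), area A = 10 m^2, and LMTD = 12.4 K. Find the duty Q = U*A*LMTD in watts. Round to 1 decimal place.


Q = U * A * LMTD
Q = 135 * 10 * 12.4
Q = 16740.0 W


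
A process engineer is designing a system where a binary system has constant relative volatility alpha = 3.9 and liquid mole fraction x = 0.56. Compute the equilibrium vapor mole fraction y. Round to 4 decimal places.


y = alpha*x / (1 + (alpha-1)*x)
y = 3.9*0.56 / (1 + (3.9-1)*0.56)
y = 2.184 / (1 + 1.624)
y = 2.184 / 2.624
y = 0.8323


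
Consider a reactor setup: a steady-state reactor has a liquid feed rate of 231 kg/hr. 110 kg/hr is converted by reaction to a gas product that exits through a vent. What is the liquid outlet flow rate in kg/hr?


Steady-state mass balance on the main outlet: F_out = F_in - F_removed
F_out = 231 - 110
F_out = 121 kg/hr


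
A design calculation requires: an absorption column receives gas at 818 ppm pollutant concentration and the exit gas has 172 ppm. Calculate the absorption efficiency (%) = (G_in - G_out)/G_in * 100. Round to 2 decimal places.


Efficiency = (G_in - G_out) / G_in * 100%
Efficiency = (818 - 172) / 818 * 100
Efficiency = 646 / 818 * 100
Efficiency = 78.97%


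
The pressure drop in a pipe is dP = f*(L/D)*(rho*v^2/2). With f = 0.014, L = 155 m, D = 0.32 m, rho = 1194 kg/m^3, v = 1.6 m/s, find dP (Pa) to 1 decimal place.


dP = f * (L/D) * (rho*v^2/2)
dP = 0.014 * (155/0.32) * (1194*1.6^2/2)
L/D = 484.375
rho*v^2/2 = 1194*2.56/2 = 1528.32
dP = 0.014 * 484.375 * 1528.32
dP = 10363.9 Pa


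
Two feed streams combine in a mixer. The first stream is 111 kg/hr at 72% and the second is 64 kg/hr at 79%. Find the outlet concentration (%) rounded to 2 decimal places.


Mass balance on solute: F1*x1 + F2*x2 = F3*x3
F3 = F1 + F2 = 111 + 64 = 175 kg/hr
x3 = (F1*x1 + F2*x2)/F3
x3 = (111*0.72 + 64*0.79) / 175
x3 = 74.56%


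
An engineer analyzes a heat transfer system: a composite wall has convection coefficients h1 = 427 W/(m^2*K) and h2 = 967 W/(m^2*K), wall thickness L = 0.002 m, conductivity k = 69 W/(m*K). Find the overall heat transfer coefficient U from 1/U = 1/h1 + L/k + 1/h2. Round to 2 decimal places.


1/U = 1/h1 + L/k + 1/h2
1/U = 1/427 + 0.002/69 + 1/967
1/U = 0.0023419204 + 2.89855e-05 + 0.0010341262
1/U = 0.0034050321
U = 293.68 W/(m^2*K)


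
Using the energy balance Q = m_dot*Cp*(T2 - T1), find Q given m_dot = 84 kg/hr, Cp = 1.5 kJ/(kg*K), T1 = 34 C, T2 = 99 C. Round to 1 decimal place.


Q = m_dot * Cp * (T2 - T1)
Q = 84 * 1.5 * (99 - 34)
Q = 84 * 1.5 * 65
Q = 8190.0 kJ/hr


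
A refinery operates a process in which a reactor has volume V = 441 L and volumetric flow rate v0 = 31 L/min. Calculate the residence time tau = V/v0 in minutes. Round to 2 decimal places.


tau = V / v0
tau = 441 / 31
tau = 14.23 min


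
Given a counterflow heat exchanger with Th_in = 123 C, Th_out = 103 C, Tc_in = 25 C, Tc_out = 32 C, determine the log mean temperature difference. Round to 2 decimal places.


dT1 = Th_in - Tc_out = 123 - 32 = 91
dT2 = Th_out - Tc_in = 103 - 25 = 78
LMTD = (dT1 - dT2) / ln(dT1/dT2)
LMTD = (91 - 78) / ln(91/78)
LMTD = 84.33 K


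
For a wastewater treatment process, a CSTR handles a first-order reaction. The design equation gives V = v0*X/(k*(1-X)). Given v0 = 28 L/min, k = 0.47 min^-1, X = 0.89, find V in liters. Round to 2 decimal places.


V = v0 * X / (k * (1 - X))
V = 28 * 0.89 / (0.47 * (1 - 0.89))
V = 24.92 / (0.47 * 0.11)
V = 24.92 / 0.0517
V = 482.01 L


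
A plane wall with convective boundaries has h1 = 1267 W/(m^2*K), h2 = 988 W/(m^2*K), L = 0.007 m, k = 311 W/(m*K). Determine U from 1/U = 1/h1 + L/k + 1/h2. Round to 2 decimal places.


1/U = 1/h1 + L/k + 1/h2
1/U = 1/1267 + 0.007/311 + 1/988
1/U = 0.000789266 + 2.2508e-05 + 0.0010121457
1/U = 0.0018239197
U = 548.27 W/(m^2*K)


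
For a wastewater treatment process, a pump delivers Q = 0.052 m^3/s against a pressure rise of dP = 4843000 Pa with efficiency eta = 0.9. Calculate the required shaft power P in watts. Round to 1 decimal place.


P = Q * dP / eta
P = 0.052 * 4843000 / 0.9
P = 251836.0 / 0.9
P = 279817.8 W


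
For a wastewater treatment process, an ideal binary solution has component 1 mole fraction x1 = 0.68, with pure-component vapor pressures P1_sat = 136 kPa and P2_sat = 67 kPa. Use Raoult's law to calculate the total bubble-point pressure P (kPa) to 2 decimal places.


P = x1*P1_sat + x2*P2_sat
x2 = 1 - x1 = 1 - 0.68 = 0.32
P = 0.68*136 + 0.32*67
P = 92.48 + 21.44
P = 113.92 kPa


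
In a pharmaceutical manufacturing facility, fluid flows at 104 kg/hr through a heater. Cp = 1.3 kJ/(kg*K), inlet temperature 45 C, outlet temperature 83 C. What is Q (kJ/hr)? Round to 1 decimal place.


Q = m_dot * Cp * (T2 - T1)
Q = 104 * 1.3 * (83 - 45)
Q = 104 * 1.3 * 38
Q = 5137.6 kJ/hr


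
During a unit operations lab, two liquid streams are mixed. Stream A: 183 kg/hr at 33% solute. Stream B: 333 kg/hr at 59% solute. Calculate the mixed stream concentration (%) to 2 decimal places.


Mass balance on solute: F1*x1 + F2*x2 = F3*x3
F3 = F1 + F2 = 183 + 333 = 516 kg/hr
x3 = (F1*x1 + F2*x2)/F3
x3 = (183*0.33 + 333*0.59) / 516
x3 = 49.78%


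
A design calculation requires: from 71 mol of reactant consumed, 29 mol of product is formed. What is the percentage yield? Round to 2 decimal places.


Yield = (moles product / moles consumed) * 100%
Yield = (29 / 71) * 100
Yield = 0.4085 * 100
Yield = 40.85%


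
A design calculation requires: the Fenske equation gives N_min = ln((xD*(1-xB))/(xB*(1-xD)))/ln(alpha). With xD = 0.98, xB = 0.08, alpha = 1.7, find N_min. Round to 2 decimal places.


N_min = ln((xD*(1-xB))/(xB*(1-xD))) / ln(alpha)
Numerator inside ln: 0.9016 / 0.0016 = 563.5
ln(563.5) = 6.334167
ln(alpha) = ln(1.7) = 0.530628
N_min = 6.334167 / 0.530628 = 11.94


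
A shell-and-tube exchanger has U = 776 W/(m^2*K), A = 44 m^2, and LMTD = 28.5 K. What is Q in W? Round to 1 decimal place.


Q = U * A * LMTD
Q = 776 * 44 * 28.5
Q = 973104.0 W


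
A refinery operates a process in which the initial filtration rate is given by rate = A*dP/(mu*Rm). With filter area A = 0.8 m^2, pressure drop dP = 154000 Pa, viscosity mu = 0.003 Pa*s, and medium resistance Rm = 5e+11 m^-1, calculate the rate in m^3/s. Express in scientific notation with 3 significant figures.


rate = A * dP / (mu * Rm)
rate = 0.8 * 154000 / (0.003 * 5e+11)
rate = 123200.0 / 1.500e+09
rate = 8.21e-05 m^3/s


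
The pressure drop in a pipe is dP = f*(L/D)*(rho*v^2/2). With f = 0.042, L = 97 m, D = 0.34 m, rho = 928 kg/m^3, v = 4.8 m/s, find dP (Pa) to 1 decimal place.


dP = f * (L/D) * (rho*v^2/2)
dP = 0.042 * (97/0.34) * (928*4.8^2/2)
L/D = 285.29411765
rho*v^2/2 = 928*23.04/2 = 10690.56
dP = 0.042 * 285.29411765 * 10690.56
dP = 128098.1 Pa


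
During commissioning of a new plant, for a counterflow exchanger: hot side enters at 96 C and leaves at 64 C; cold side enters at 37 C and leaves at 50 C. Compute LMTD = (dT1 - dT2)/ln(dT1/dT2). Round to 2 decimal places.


dT1 = Th_in - Tc_out = 96 - 50 = 46
dT2 = Th_out - Tc_in = 64 - 37 = 27
LMTD = (dT1 - dT2) / ln(dT1/dT2)
LMTD = (46 - 27) / ln(46/27)
LMTD = 35.66 K


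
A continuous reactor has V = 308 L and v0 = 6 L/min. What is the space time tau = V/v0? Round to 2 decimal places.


tau = V / v0
tau = 308 / 6
tau = 51.33 min


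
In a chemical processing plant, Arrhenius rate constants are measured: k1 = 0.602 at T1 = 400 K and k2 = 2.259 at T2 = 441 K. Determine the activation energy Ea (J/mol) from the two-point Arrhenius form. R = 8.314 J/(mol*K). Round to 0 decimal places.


Ea = R * ln(k2/k1) / (1/T1 - 1/T2)
ln(k2/k1) = ln(2.259/0.602) = 1.3224201
1/T1 - 1/T2 = 1/400 - 1/441 = 0.000232426304
Ea = 8.314 * 1.3224201 / 0.000232426304
Ea = 47304 J/mol


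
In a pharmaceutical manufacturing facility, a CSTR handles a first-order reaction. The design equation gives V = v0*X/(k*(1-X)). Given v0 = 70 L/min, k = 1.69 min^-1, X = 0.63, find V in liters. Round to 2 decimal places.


V = v0 * X / (k * (1 - X))
V = 70 * 0.63 / (1.69 * (1 - 0.63))
V = 44.1 / (1.69 * 0.37)
V = 44.1 / 0.6253
V = 70.53 L


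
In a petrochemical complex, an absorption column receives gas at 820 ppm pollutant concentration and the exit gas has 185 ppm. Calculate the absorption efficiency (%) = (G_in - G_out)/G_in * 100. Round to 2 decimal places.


Efficiency = (G_in - G_out) / G_in * 100%
Efficiency = (820 - 185) / 820 * 100
Efficiency = 635 / 820 * 100
Efficiency = 77.44%


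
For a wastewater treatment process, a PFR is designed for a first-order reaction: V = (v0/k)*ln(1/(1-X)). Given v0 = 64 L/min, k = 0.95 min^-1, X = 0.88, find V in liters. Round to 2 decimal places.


V = (v0/k) * ln(1/(1-X))
V = (64/0.95) * ln(1/(1-0.88))
V = 67.368421 * ln(8.333333)
V = 67.368421 * 2.120263
V = 142.84 L


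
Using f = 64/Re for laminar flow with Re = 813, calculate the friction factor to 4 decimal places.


f = 64 / Re
f = 64 / 813
f = 0.0787


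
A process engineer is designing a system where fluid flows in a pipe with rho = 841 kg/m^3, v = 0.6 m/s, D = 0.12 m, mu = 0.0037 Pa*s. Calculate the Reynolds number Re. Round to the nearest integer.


Re = rho * v * D / mu
Re = 841 * 0.6 * 0.12 / 0.0037
Re = 60.552 / 0.0037
Re = 16365


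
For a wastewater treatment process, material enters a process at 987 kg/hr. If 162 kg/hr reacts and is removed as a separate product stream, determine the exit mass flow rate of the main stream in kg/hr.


Steady-state mass balance on the main outlet: F_out = F_in - F_removed
F_out = 987 - 162
F_out = 825 kg/hr


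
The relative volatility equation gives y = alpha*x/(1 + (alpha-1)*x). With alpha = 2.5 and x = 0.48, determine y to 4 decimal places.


y = alpha*x / (1 + (alpha-1)*x)
y = 2.5*0.48 / (1 + (2.5-1)*0.48)
y = 1.2 / (1 + 0.72)
y = 1.2 / 1.72
y = 0.6977


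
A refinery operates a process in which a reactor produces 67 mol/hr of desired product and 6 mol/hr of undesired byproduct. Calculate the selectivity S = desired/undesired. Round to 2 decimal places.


S = desired product rate / undesired product rate
S = 67 / 6
S = 11.17


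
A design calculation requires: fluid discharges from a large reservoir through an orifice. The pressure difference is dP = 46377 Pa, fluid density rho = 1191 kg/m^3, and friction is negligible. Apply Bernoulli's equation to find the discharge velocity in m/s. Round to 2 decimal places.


v = sqrt(2*dP/rho)
v = sqrt(2*46377/1191)
v = sqrt(77.879093)
v = 8.82 m/s


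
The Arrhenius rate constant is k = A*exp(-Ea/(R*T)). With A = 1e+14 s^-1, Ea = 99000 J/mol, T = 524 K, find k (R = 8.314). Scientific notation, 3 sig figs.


k = A * exp(-Ea/(R*T))
k = 1e+14 * exp(-99000 / (8.314 * 524))
k = 1e+14 * exp(-22.724477)
k = 1.35e+04


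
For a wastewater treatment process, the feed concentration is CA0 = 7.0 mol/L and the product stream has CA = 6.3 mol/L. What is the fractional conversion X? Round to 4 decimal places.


X = (CA0 - CA) / CA0
X = (7.0 - 6.3) / 7.0
X = 0.7 / 7.0
X = 0.1000


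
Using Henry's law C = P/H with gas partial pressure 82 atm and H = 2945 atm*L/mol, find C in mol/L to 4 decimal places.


C = P / H
C = 82 / 2945
C = 0.0278 mol/L


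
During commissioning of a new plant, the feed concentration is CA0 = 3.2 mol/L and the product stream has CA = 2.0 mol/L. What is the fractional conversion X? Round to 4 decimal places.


X = (CA0 - CA) / CA0
X = (3.2 - 2.0) / 3.2
X = 1.2 / 3.2
X = 0.3750


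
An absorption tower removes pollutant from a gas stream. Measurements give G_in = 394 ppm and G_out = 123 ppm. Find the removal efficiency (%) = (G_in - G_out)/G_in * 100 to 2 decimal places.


Efficiency = (G_in - G_out) / G_in * 100%
Efficiency = (394 - 123) / 394 * 100
Efficiency = 271 / 394 * 100
Efficiency = 68.78%


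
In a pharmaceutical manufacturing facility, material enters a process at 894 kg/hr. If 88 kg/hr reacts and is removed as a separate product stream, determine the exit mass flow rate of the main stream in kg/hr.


Steady-state mass balance on the main outlet: F_out = F_in - F_removed
F_out = 894 - 88
F_out = 806 kg/hr


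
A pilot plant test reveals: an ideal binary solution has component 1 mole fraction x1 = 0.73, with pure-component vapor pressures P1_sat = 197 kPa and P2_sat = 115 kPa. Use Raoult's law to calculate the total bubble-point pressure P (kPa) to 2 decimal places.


P = x1*P1_sat + x2*P2_sat
x2 = 1 - x1 = 1 - 0.73 = 0.27
P = 0.73*197 + 0.27*115
P = 143.81 + 31.05
P = 174.86 kPa


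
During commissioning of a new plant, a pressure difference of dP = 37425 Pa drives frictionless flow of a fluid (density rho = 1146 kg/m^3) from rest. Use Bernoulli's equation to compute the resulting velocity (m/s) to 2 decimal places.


v = sqrt(2*dP/rho)
v = sqrt(2*37425/1146)
v = sqrt(65.314136)
v = 8.08 m/s


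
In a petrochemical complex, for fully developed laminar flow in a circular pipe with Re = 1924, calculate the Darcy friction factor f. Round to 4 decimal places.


f = 64 / Re
f = 64 / 1924
f = 0.0333


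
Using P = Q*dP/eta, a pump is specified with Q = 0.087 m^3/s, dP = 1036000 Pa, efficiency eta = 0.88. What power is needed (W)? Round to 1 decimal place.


P = Q * dP / eta
P = 0.087 * 1036000 / 0.88
P = 90132.0 / 0.88
P = 102422.7 W


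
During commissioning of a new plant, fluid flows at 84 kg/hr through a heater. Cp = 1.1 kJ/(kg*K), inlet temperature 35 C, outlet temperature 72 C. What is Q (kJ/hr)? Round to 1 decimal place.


Q = m_dot * Cp * (T2 - T1)
Q = 84 * 1.1 * (72 - 35)
Q = 84 * 1.1 * 37
Q = 3418.8 kJ/hr


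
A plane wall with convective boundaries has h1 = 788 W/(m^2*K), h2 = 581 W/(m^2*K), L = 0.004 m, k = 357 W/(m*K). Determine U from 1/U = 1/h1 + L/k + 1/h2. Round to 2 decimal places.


1/U = 1/h1 + L/k + 1/h2
1/U = 1/788 + 0.004/357 + 1/581
1/U = 0.0012690355 + 1.12045e-05 + 0.0017211704
1/U = 0.0030014104
U = 333.18 W/(m^2*K)


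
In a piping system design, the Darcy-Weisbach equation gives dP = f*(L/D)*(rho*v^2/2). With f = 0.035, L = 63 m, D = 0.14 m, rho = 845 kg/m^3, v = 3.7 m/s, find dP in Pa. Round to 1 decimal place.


dP = f * (L/D) * (rho*v^2/2)
dP = 0.035 * (63/0.14) * (845*3.7^2/2)
L/D = 450.0
rho*v^2/2 = 845*13.69/2 = 5784.025
dP = 0.035 * 450.0 * 5784.025
dP = 91098.4 Pa


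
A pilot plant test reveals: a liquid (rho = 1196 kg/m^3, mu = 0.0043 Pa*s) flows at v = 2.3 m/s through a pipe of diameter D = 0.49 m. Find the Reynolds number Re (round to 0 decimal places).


Re = rho * v * D / mu
Re = 1196 * 2.3 * 0.49 / 0.0043
Re = 1347.892 / 0.0043
Re = 313463


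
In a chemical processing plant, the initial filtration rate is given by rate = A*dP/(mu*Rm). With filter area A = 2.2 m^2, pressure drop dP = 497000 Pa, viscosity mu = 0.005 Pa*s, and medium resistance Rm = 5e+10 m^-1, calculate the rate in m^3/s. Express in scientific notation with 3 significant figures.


rate = A * dP / (mu * Rm)
rate = 2.2 * 497000 / (0.005 * 5e+10)
rate = 1093400.0 / 2.500e+08
rate = 4.37e-03 m^3/s


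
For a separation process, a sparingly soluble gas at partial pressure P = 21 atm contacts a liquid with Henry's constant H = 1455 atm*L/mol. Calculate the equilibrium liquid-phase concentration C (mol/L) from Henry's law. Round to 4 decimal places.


C = P / H
C = 21 / 1455
C = 0.0144 mol/L


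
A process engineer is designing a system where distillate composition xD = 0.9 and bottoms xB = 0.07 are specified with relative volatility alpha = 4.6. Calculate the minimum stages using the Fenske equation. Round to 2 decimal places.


N_min = ln((xD*(1-xB))/(xB*(1-xD))) / ln(alpha)
Numerator inside ln: 0.837 / 0.007 = 119.571429
ln(119.571429) = 4.783914
ln(alpha) = ln(4.6) = 1.526056
N_min = 4.783914 / 1.526056 = 3.13


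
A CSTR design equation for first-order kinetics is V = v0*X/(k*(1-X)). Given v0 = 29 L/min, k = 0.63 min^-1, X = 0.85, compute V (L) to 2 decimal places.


V = v0 * X / (k * (1 - X))
V = 29 * 0.85 / (0.63 * (1 - 0.85))
V = 24.65 / (0.63 * 0.15)
V = 24.65 / 0.0945
V = 260.85 L


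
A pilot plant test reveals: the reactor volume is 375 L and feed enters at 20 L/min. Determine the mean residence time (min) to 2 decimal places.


tau = V / v0
tau = 375 / 20
tau = 18.75 min


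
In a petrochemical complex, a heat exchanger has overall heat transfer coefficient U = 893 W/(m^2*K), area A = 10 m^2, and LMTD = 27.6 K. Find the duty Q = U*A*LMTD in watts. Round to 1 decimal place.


Q = U * A * LMTD
Q = 893 * 10 * 27.6
Q = 246468.0 W


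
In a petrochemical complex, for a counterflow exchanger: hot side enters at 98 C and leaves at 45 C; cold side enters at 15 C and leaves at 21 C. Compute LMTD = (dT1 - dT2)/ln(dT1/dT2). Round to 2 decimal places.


dT1 = Th_in - Tc_out = 98 - 21 = 77
dT2 = Th_out - Tc_in = 45 - 15 = 30
LMTD = (dT1 - dT2) / ln(dT1/dT2)
LMTD = (77 - 30) / ln(77/30)
LMTD = 49.86 K


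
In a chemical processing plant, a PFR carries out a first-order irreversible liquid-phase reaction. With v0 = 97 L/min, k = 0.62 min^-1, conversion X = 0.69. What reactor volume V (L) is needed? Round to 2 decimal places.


V = (v0/k) * ln(1/(1-X))
V = (97/0.62) * ln(1/(1-0.69))
V = 156.451613 * ln(3.225806)
V = 156.451613 * 1.171183
V = 183.23 L


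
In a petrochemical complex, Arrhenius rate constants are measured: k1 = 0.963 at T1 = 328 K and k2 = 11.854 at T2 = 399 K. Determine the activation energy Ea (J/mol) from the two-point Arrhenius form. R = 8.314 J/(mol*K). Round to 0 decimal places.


Ea = R * ln(k2/k1) / (1/T1 - 1/T2)
ln(k2/k1) = ln(11.854/0.963) = 2.5103672
1/T1 - 1/T2 = 1/328 - 1/399 = 0.000542514824
Ea = 8.314 * 2.5103672 / 0.000542514824
Ea = 38471 J/mol


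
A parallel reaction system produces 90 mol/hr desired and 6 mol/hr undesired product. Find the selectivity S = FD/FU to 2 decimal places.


S = desired product rate / undesired product rate
S = 90 / 6
S = 15.00


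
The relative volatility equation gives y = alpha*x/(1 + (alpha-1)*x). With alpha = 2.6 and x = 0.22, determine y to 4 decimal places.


y = alpha*x / (1 + (alpha-1)*x)
y = 2.6*0.22 / (1 + (2.6-1)*0.22)
y = 0.572 / (1 + 0.352)
y = 0.572 / 1.352
y = 0.4231


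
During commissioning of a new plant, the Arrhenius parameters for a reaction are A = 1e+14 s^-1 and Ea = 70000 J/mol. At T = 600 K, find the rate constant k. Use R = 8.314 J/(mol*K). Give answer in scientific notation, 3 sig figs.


k = A * exp(-Ea/(R*T))
k = 1e+14 * exp(-70000 / (8.314 * 600))
k = 1e+14 * exp(-14.032556)
k = 8.05e+07


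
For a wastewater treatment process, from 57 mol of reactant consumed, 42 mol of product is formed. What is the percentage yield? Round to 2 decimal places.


Yield = (moles product / moles consumed) * 100%
Yield = (42 / 57) * 100
Yield = 0.7368 * 100
Yield = 73.68%


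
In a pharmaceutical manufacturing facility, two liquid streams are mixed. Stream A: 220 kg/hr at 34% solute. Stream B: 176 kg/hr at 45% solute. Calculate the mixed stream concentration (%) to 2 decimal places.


Mass balance on solute: F1*x1 + F2*x2 = F3*x3
F3 = F1 + F2 = 220 + 176 = 396 kg/hr
x3 = (F1*x1 + F2*x2)/F3
x3 = (220*0.34 + 176*0.45) / 396
x3 = 38.89%


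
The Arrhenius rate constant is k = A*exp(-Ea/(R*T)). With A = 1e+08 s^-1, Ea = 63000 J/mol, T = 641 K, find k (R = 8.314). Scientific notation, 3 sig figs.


k = A * exp(-Ea/(R*T))
k = 1e+08 * exp(-63000 / (8.314 * 641))
k = 1e+08 * exp(-11.821498)
k = 7.34e+02


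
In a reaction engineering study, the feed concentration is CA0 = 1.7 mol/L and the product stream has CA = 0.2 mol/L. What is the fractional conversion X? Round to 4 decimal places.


X = (CA0 - CA) / CA0
X = (1.7 - 0.2) / 1.7
X = 1.5 / 1.7
X = 0.8824


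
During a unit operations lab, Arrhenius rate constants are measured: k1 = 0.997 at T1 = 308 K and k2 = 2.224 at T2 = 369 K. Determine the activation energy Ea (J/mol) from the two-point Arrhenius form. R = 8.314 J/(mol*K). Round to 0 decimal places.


Ea = R * ln(k2/k1) / (1/T1 - 1/T2)
ln(k2/k1) = ln(2.224/0.997) = 0.8023119
1/T1 - 1/T2 = 1/308 - 1/369 = 0.000536726146
Ea = 8.314 * 0.8023119 / 0.000536726146
Ea = 12428 J/mol


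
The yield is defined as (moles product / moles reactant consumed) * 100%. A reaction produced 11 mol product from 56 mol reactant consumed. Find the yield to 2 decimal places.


Yield = (moles product / moles consumed) * 100%
Yield = (11 / 56) * 100
Yield = 0.1964 * 100
Yield = 19.64%


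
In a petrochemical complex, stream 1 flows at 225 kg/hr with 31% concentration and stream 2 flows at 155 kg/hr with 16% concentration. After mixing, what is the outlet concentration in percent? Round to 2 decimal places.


Mass balance on solute: F1*x1 + F2*x2 = F3*x3
F3 = F1 + F2 = 225 + 155 = 380 kg/hr
x3 = (F1*x1 + F2*x2)/F3
x3 = (225*0.31 + 155*0.16) / 380
x3 = 24.88%


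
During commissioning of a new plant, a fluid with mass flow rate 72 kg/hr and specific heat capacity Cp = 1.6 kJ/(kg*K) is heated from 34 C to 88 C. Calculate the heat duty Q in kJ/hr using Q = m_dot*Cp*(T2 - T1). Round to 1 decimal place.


Q = m_dot * Cp * (T2 - T1)
Q = 72 * 1.6 * (88 - 34)
Q = 72 * 1.6 * 54
Q = 6220.8 kJ/hr


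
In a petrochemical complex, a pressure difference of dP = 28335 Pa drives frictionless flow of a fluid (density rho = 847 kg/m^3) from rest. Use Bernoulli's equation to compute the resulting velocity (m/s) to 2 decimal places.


v = sqrt(2*dP/rho)
v = sqrt(2*28335/847)
v = sqrt(66.90673)
v = 8.18 m/s


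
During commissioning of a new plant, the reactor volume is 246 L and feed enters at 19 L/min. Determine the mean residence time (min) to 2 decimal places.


tau = V / v0
tau = 246 / 19
tau = 12.95 min


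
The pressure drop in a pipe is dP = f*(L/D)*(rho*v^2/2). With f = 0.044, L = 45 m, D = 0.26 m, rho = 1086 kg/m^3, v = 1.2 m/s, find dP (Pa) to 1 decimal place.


dP = f * (L/D) * (rho*v^2/2)
dP = 0.044 * (45/0.26) * (1086*1.2^2/2)
L/D = 173.07692308
rho*v^2/2 = 1086*1.44/2 = 781.92
dP = 0.044 * 173.07692308 * 781.92
dP = 5954.6 Pa


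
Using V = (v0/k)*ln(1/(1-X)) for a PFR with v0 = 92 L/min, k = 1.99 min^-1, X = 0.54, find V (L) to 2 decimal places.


V = (v0/k) * ln(1/(1-X))
V = (92/1.99) * ln(1/(1-0.54))
V = 46.231156 * ln(2.173913)
V = 46.231156 * 0.776529
V = 35.90 L


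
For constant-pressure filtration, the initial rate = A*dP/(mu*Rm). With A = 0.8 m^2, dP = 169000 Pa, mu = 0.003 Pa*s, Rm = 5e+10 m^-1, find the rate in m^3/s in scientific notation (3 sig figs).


rate = A * dP / (mu * Rm)
rate = 0.8 * 169000 / (0.003 * 5e+10)
rate = 135200.0 / 1.500e+08
rate = 9.01e-04 m^3/s


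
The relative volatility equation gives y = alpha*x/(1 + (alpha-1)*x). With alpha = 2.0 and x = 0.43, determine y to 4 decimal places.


y = alpha*x / (1 + (alpha-1)*x)
y = 2.0*0.43 / (1 + (2.0-1)*0.43)
y = 0.86 / (1 + 0.43)
y = 0.86 / 1.43
y = 0.6014


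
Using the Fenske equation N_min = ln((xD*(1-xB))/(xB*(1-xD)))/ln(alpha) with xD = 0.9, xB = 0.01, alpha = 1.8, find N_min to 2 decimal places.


N_min = ln((xD*(1-xB))/(xB*(1-xD))) / ln(alpha)
Numerator inside ln: 0.891 / 0.001 = 891.0
ln(891.0) = 6.792344
ln(alpha) = ln(1.8) = 0.587787
N_min = 6.792344 / 0.587787 = 11.56


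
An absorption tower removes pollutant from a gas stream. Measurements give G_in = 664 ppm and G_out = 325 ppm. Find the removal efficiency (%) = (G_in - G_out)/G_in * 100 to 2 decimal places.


Efficiency = (G_in - G_out) / G_in * 100%
Efficiency = (664 - 325) / 664 * 100
Efficiency = 339 / 664 * 100
Efficiency = 51.05%


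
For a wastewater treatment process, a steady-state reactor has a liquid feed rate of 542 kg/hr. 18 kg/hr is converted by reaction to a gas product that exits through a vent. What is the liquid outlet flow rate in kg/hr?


Steady-state mass balance on the main outlet: F_out = F_in - F_removed
F_out = 542 - 18
F_out = 524 kg/hr


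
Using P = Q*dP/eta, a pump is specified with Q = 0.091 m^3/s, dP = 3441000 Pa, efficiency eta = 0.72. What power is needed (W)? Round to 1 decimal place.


P = Q * dP / eta
P = 0.091 * 3441000 / 0.72
P = 313131.0 / 0.72
P = 434904.2 W


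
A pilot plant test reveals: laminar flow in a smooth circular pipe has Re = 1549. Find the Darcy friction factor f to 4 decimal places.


f = 64 / Re
f = 64 / 1549
f = 0.0413


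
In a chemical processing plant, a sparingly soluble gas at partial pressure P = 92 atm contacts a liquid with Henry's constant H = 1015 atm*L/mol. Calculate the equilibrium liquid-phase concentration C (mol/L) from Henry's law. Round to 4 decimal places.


C = P / H
C = 92 / 1015
C = 0.0906 mol/L


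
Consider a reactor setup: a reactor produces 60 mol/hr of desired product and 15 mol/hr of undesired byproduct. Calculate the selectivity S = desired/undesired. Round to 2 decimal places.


S = desired product rate / undesired product rate
S = 60 / 15
S = 4.00


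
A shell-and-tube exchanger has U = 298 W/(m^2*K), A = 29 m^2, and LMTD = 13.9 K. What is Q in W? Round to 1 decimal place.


Q = U * A * LMTD
Q = 298 * 29 * 13.9
Q = 120123.8 W


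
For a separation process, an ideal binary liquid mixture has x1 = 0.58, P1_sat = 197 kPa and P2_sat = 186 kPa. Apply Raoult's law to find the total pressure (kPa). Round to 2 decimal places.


P = x1*P1_sat + x2*P2_sat
x2 = 1 - x1 = 1 - 0.58 = 0.42
P = 0.58*197 + 0.42*186
P = 114.26 + 78.12
P = 192.38 kPa


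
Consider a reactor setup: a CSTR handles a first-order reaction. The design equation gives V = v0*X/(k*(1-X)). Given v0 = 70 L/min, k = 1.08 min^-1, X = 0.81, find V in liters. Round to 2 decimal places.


V = v0 * X / (k * (1 - X))
V = 70 * 0.81 / (1.08 * (1 - 0.81))
V = 56.7 / (1.08 * 0.19)
V = 56.7 / 0.2052
V = 276.32 L


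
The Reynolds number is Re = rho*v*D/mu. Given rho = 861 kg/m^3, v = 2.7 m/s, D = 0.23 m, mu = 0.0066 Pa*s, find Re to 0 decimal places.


Re = rho * v * D / mu
Re = 861 * 2.7 * 0.23 / 0.0066
Re = 534.681 / 0.0066
Re = 81012


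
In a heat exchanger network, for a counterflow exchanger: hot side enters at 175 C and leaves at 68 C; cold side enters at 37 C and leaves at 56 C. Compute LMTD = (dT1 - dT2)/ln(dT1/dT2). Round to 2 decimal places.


dT1 = Th_in - Tc_out = 175 - 56 = 119
dT2 = Th_out - Tc_in = 68 - 37 = 31
LMTD = (dT1 - dT2) / ln(dT1/dT2)
LMTD = (119 - 31) / ln(119/31)
LMTD = 65.42 K


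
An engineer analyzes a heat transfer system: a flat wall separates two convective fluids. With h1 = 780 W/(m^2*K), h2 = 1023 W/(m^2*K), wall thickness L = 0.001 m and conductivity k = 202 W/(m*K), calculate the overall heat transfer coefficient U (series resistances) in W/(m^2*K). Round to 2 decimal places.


1/U = 1/h1 + L/k + 1/h2
1/U = 1/780 + 0.001/202 + 1/1023
1/U = 0.0012820513 + 4.9505e-06 + 0.0009775171
1/U = 0.0022645189
U = 441.59 W/(m^2*K)


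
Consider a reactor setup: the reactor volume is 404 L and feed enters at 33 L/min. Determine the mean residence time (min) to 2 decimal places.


tau = V / v0
tau = 404 / 33
tau = 12.24 min


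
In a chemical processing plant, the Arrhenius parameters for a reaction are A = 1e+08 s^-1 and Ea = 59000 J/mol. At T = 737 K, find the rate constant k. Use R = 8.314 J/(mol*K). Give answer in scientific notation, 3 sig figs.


k = A * exp(-Ea/(R*T))
k = 1e+08 * exp(-59000 / (8.314 * 737))
k = 1e+08 * exp(-9.628852)
k = 6.58e+03


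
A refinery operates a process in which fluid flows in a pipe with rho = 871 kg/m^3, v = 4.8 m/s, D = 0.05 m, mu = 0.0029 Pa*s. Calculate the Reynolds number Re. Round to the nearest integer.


Re = rho * v * D / mu
Re = 871 * 4.8 * 0.05 / 0.0029
Re = 209.04 / 0.0029
Re = 72083


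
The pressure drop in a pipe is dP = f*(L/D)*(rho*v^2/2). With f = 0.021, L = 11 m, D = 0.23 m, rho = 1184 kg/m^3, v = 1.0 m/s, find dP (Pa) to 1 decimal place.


dP = f * (L/D) * (rho*v^2/2)
dP = 0.021 * (11/0.23) * (1184*1.0^2/2)
L/D = 47.82608696
rho*v^2/2 = 1184*1.0/2 = 592.0
dP = 0.021 * 47.82608696 * 592.0
dP = 594.6 Pa


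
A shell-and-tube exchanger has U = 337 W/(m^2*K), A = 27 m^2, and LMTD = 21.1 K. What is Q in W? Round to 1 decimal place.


Q = U * A * LMTD
Q = 337 * 27 * 21.1
Q = 191988.9 W


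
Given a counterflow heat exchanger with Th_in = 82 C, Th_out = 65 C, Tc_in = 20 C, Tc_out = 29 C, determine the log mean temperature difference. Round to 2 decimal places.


dT1 = Th_in - Tc_out = 82 - 29 = 53
dT2 = Th_out - Tc_in = 65 - 20 = 45
LMTD = (dT1 - dT2) / ln(dT1/dT2)
LMTD = (53 - 45) / ln(53/45)
LMTD = 48.89 K


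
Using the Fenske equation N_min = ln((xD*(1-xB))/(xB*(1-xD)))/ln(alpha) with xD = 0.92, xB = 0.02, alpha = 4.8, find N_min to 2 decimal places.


N_min = ln((xD*(1-xB))/(xB*(1-xD))) / ln(alpha)
Numerator inside ln: 0.9016 / 0.0016 = 563.5
ln(563.5) = 6.334167
ln(alpha) = ln(4.8) = 1.568616
N_min = 6.334167 / 1.568616 = 4.04


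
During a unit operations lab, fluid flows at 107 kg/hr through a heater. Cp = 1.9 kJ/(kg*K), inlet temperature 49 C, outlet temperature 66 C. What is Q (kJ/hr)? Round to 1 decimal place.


Q = m_dot * Cp * (T2 - T1)
Q = 107 * 1.9 * (66 - 49)
Q = 107 * 1.9 * 17
Q = 3456.1 kJ/hr


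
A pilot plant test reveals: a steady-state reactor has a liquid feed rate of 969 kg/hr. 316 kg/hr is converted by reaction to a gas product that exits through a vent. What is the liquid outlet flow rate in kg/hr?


Steady-state mass balance on the main outlet: F_out = F_in - F_removed
F_out = 969 - 316
F_out = 653 kg/hr
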